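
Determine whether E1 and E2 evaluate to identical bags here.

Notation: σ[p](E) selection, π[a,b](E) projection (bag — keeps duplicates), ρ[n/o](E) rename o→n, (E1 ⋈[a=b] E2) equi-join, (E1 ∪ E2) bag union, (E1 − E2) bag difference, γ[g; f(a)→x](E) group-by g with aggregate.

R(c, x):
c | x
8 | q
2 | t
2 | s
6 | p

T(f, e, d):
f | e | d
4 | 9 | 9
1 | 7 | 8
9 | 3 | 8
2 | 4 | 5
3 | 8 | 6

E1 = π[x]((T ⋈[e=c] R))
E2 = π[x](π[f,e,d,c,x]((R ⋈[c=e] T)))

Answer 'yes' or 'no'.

E1 subexpression sizes:
  T → 5
  R → 4
  (T ⋈[e=c] R) → 1
  π[x]((T ⋈[e=c] R)) → 1
E2 subexpression sizes:
  R → 4
  T → 5
  (R ⋈[c=e] T) → 1
  π[f,e,d,c,x]((R ⋈[c=e] T)) → 1
  π[x](π[f,e,d,c,x]((R ⋈[c=e] T))) → 1

E1 and E2 produce the same multiset:
x
q

yes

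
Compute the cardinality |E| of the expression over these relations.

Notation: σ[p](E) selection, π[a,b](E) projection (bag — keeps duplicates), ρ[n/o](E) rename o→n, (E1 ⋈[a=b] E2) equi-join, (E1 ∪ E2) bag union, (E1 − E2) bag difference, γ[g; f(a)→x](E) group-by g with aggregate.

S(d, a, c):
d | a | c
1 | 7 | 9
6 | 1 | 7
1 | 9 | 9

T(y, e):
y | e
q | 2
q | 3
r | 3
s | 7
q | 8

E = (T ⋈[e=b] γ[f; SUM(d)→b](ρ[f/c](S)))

Subexpression sizes:
  T → 5
  S → 3
  ρ[f/c](S) → 3
  γ[f; SUM(d)→b](ρ[f/c](S)) → 2
  (T ⋈[e=b] γ[f; SUM(d)→b](ρ[f/c](S))) → 1

|E| = 1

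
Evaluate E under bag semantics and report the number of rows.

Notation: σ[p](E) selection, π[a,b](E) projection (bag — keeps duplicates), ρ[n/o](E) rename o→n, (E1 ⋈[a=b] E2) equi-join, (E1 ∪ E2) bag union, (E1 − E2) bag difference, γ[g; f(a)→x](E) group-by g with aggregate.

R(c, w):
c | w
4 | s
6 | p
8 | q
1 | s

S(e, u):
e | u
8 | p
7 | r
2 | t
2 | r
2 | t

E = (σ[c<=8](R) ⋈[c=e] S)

Stepwise |·|:
  R → 4
  σ[c<=8](R) → 4
  S → 5
  (σ[c<=8](R) ⋈[c=e] S) → 1

|E| = 1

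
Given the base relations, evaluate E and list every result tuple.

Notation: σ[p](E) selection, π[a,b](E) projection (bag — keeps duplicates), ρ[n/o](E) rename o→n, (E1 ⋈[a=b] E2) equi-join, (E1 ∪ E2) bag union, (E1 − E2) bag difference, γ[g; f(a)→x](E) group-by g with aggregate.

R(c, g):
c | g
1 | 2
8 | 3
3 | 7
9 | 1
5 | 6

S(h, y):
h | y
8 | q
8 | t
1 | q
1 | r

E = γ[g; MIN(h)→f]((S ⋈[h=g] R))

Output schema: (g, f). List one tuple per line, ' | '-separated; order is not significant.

Row counts bottom-up:
  S → 4
  R → 5
  (S ⋈[h=g] R) → 2
  γ[g; MIN(h)→f]((S ⋈[h=g] R)) → 1

== RESULT ==
g | f
1 | 1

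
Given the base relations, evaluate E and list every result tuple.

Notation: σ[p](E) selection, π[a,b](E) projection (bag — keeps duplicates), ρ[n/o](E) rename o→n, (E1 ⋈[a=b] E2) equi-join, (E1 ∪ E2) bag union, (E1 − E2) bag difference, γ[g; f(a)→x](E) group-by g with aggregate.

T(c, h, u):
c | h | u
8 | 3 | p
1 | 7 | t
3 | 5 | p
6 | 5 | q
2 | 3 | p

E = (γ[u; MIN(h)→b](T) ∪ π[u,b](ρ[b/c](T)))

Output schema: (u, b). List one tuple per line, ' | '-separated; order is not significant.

Subexpression sizes:
  T → 5
  γ[u; MIN(h)→b](T) → 3
  T → 5
  ρ[b/c](T) → 5
  π[u,b](ρ[b/c](T)) → 5
  (γ[u; MIN(h)→b](T) ∪ π[u,b](ρ[b/c](T))) → 8

== RESULT ==
u | b
p | 2
p | 3
p | 3
p | 8
q | 5
q | 6
t | 1
t | 7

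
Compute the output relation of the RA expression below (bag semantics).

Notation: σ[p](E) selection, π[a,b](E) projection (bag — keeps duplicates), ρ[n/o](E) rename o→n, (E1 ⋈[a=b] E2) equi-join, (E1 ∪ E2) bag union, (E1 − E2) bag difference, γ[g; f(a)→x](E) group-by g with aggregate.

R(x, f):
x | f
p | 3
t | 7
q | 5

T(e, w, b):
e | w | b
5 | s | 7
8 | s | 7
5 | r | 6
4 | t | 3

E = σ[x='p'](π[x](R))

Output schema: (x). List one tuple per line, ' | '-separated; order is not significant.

Row counts bottom-up:
  R → 3
  π[x](R) → 3
  σ[x='p'](π[x](R)) → 1

== RESULT ==
x
p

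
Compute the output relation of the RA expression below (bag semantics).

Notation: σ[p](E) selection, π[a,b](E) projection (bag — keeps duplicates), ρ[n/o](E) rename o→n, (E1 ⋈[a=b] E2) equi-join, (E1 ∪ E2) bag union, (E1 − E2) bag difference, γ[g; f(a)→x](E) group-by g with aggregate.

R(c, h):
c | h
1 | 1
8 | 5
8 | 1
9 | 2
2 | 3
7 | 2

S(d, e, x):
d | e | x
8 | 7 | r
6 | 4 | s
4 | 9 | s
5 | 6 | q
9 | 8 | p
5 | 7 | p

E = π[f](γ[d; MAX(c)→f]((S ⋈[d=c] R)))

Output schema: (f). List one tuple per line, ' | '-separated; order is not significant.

Row counts bottom-up:
  S → 6
  R → 6
  (S ⋈[d=c] R) → 3
  γ[d; MAX(c)→f]((S ⋈[d=c] R)) → 2
  π[f](γ[d; MAX(c)→f]((S ⋈[d=c] R))) → 2

== RESULT ==
f
8
9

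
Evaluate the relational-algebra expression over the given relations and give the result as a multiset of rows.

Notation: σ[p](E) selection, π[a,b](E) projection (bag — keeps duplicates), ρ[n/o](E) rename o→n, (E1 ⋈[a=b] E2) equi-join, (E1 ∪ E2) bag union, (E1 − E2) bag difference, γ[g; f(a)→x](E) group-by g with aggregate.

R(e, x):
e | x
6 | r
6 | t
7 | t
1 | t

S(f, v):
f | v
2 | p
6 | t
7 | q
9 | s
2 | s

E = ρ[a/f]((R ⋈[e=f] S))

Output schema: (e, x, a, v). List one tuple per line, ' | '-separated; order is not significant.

Subexpression sizes:
  R → 4
  S → 5
  (R ⋈[e=f] S) → 3
  ρ[a/f]((R ⋈[e=f] S)) → 3

== RESULT ==
e | x | a | v
6 | r | 6 | t
6 | t | 6 | t
7 | t | 7 | q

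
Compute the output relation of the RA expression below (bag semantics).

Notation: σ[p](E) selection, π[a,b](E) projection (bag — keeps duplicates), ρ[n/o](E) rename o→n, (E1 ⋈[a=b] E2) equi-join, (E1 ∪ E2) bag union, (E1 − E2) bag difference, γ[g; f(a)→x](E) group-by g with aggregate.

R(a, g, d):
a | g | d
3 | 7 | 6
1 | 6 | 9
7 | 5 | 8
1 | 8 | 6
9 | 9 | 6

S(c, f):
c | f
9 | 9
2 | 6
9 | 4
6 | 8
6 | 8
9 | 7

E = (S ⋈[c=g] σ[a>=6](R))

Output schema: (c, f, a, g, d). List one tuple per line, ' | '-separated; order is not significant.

Stepwise |·|:
  S → 6
  R → 5
  σ[a>=6](R) → 2
  (S ⋈[c=g] σ[a>=6](R)) → 3

== RESULT ==
c | f | a | g | d
9 | 4 | 9 | 9 | 6
9 | 7 | 9 | 9 | 6
9 | 9 | 9 | 9 | 6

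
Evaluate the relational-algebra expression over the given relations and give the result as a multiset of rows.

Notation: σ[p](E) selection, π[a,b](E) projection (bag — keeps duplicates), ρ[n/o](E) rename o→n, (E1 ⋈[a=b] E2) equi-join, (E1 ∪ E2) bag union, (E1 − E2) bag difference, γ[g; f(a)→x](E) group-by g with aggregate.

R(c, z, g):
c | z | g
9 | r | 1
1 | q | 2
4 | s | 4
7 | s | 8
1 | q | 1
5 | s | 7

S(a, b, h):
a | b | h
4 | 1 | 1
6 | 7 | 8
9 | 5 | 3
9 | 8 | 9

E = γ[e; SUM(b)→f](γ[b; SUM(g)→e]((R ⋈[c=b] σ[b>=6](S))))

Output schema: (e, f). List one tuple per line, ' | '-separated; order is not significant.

Stepwise |·|:
  R → 6
  S → 4
  σ[b>=6](S) → 2
  (R ⋈[c=b] σ[b>=6](S)) → 1
  γ[b; SUM(g)→e]((R ⋈[c=b] σ[b>=6](S))) → 1
  γ[e; SUM(b)→f](γ[b; SUM(g)→e]((R ⋈[c=b] σ[b>=6](S)))) → 1

== RESULT ==
e | f
8 | 7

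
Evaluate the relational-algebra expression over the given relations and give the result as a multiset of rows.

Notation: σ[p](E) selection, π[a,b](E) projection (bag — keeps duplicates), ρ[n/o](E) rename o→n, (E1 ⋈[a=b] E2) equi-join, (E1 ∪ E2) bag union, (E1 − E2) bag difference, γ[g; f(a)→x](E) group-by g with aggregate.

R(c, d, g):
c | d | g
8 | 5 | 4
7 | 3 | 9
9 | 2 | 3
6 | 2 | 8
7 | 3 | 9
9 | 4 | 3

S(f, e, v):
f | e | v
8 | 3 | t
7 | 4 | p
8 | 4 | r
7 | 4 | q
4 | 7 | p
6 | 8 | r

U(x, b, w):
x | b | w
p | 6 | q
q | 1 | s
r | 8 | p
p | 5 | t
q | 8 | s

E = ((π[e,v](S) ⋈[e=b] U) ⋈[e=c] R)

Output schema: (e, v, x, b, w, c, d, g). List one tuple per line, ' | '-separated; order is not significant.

Subexpression sizes:
  S → 6
  π[e,v](S) → 6
  U → 5
  (π[e,v](S) ⋈[e=b] U) → 2
  R → 6
  ((π[e,v](S) ⋈[e=b] U) ⋈[e=c] R) → 2

== RESULT ==
e | v | x | b | w | c | d | g
8 | r | q | 8 | s | 8 | 5 | 4
8 | r | r | 8 | p | 8 | 5 | 4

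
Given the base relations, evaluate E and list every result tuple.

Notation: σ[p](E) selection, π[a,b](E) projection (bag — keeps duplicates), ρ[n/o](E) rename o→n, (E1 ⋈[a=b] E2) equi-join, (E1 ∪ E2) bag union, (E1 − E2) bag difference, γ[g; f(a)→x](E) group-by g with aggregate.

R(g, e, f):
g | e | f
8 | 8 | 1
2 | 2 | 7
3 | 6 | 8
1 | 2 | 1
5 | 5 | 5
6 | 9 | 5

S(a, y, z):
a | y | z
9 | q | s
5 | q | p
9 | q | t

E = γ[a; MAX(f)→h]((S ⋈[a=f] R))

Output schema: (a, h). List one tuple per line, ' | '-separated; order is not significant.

Per-node cardinality:
  S → 3
  R → 6
  (S ⋈[a=f] R) → 2
  γ[a; MAX(f)→h]((S ⋈[a=f] R)) → 1

== RESULT ==
a | h
5 | 5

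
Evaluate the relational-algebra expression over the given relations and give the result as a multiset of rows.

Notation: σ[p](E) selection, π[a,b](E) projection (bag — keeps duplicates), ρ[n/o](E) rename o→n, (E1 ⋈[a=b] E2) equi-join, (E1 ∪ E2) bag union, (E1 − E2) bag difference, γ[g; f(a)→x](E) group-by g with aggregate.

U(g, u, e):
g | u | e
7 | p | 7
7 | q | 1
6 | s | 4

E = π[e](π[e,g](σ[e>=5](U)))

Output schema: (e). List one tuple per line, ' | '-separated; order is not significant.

Per-node cardinality:
  U → 3
  σ[e>=5](U) → 1
  π[e,g](σ[e>=5](U)) → 1
  π[e](π[e,g](σ[e>=5](U))) → 1

== RESULT ==
e
7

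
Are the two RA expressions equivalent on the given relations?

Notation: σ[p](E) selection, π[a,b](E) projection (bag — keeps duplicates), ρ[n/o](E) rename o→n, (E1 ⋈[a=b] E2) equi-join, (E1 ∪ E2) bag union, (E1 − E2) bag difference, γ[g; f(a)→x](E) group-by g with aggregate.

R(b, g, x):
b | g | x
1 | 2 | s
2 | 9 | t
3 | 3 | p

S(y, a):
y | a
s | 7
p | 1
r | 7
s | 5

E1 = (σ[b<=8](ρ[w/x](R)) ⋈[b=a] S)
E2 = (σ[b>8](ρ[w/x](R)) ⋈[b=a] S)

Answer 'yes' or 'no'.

E1 subexpression sizes:
  R → 3
  ρ[w/x](R) → 3
  σ[b<=8](ρ[w/x](R)) → 3
  S → 4
  (σ[b<=8](ρ[w/x](R)) ⋈[b=a] S) → 1
E2 subexpression sizes:
  R → 3
  ρ[w/x](R) → 3
  σ[b>8](ρ[w/x](R)) → 0
  S → 4
  (σ[b>8](ρ[w/x](R)) ⋈[b=a] S) → 0

E1 result:
b | g | w | y | a
1 | 2 | s | p | 1
E2 result:
b | g | w | y | a
(0 rows)
Witness: (1, 2, 's', 'p', 1) appears 1× in E1 but 0× in E2.

no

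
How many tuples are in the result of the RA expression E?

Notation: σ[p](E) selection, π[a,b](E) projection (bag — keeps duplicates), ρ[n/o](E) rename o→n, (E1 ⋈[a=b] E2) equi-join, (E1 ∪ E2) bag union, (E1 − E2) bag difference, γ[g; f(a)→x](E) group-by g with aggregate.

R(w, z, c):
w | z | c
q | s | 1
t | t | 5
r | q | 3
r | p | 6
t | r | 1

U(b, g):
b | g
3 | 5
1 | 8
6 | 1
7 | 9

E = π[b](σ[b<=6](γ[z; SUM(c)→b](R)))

Row counts bottom-up:
  R → 5
  γ[z; SUM(c)→b](R) → 5
  σ[b<=6](γ[z; SUM(c)→b](R)) → 5
  π[b](σ[b<=6](γ[z; SUM(c)→b](R))) → 5

|E| = 5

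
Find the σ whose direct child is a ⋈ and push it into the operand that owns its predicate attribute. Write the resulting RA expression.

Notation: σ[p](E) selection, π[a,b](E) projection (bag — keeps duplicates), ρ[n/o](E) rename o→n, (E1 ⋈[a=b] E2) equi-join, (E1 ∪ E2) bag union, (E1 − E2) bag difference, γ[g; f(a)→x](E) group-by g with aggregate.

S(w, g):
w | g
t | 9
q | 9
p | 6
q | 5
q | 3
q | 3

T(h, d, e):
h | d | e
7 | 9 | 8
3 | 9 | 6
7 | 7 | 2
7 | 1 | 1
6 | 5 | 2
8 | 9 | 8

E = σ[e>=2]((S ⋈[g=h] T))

σ filters on e, owned by the right side.
E' = (S ⋈[g=h] σ[e>=2](T))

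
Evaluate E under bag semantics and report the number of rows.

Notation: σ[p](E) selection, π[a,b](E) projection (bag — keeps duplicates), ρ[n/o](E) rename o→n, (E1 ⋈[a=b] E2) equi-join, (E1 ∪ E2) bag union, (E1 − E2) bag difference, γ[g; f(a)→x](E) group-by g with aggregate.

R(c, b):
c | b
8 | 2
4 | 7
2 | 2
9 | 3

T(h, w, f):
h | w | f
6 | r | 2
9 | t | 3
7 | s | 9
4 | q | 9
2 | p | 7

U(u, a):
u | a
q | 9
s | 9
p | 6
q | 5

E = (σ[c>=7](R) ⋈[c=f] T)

Subexpression sizes:
  R → 4
  σ[c>=7](R) → 2
  T → 5
  (σ[c>=7](R) ⋈[c=f] T) → 2

|E| = 2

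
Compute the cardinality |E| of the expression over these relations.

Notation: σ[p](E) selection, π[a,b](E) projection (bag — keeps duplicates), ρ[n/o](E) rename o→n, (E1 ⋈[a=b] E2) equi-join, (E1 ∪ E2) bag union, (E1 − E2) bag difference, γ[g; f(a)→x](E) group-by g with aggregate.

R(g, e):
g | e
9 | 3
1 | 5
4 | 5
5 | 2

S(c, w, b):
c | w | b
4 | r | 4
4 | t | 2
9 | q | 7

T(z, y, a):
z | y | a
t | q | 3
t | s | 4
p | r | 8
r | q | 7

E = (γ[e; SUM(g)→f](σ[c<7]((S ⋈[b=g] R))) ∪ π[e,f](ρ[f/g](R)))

Row counts bottom-up:
  S → 3
  R → 4
  (S ⋈[b=g] R) → 1
  σ[c<7]((S ⋈[b=g] R)) → 1
  γ[e; SUM(g)→f](σ[c<7]((S ⋈[b=g] R))) → 1
  R → 4
  ρ[f/g](R) → 4
  π[e,f](ρ[f/g](R)) → 4
  (γ[e; SUM(g)→f](σ[c<7]((S ⋈[b=g] R))) ∪ π[e,f](ρ[f/g](R))) → 5

|E| = 5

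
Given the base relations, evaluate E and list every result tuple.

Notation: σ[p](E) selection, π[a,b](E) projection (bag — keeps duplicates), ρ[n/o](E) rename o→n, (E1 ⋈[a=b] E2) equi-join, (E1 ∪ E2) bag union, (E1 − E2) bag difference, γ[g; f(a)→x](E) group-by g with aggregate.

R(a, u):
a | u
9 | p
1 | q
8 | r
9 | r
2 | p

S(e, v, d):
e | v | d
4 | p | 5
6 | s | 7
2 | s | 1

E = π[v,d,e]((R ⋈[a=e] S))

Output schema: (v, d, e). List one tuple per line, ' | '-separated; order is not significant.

Row counts bottom-up:
  R → 5
  S → 3
  (R ⋈[a=e] S) → 1
  π[v,d,e]((R ⋈[a=e] S)) → 1

== RESULT ==
v | d | e
s | 1 | 2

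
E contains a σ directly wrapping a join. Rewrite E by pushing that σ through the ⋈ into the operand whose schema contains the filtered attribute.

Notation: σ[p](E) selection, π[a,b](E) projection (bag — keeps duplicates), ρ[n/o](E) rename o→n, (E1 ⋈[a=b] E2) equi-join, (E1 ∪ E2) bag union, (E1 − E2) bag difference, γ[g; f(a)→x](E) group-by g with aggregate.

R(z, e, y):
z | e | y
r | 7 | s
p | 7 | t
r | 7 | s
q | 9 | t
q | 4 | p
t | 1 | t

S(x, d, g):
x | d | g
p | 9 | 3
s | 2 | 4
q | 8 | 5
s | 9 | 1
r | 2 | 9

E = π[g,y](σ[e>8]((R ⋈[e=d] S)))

σ filters on e, owned by the left side.
E' = π[g,y]((σ[e>8](R) ⋈[e=d] S))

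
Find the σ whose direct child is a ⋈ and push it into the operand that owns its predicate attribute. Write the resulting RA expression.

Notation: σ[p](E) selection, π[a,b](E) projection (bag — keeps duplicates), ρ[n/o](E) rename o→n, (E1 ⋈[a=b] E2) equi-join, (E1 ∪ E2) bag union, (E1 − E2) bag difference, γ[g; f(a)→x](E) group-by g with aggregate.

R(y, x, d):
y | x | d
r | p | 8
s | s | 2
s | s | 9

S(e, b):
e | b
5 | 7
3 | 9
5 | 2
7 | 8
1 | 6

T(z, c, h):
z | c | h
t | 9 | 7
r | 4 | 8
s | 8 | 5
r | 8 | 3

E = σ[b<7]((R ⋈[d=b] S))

σ filters on b, owned by the right side.
E' = (R ⋈[d=b] σ[b<7](S))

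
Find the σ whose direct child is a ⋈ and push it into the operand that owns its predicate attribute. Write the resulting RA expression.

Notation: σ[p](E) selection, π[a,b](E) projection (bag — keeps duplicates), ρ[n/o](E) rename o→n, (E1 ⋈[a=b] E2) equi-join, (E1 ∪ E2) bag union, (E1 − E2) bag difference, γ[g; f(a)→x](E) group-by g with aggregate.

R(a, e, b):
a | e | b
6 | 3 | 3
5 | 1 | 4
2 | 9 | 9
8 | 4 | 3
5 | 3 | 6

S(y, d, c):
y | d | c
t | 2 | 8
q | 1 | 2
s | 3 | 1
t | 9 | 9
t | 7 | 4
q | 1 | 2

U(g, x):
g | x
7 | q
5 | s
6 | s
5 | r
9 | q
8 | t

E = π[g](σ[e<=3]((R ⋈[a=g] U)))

σ filters on e, owned by the left side.
E' = π[g]((σ[e<=3](R) ⋈[a=g] U))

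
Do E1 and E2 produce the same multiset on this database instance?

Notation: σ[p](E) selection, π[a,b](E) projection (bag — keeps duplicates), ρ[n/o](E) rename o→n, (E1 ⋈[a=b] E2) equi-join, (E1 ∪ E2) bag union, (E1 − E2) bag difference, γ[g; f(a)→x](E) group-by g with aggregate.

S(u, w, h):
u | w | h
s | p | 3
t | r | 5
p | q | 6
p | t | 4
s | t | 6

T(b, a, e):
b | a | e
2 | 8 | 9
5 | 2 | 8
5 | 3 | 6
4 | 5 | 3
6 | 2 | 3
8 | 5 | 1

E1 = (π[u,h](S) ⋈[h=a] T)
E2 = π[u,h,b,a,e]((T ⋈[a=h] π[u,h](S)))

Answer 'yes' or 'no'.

E1 row counts bottom-up:
  S → 5
  π[u,h](S) → 5
  T → 6
  (π[u,h](S) ⋈[h=a] T) → 3
E2 row counts bottom-up:
  T → 6
  S → 5
  π[u,h](S) → 5
  (T ⋈[a=h] π[u,h](S)) → 3
  π[u,h,b,a,e]((T ⋈[a=h] π[u,h](S))) → 3

E1 and E2 produce the same multiset:
u | h | b | a | e
s | 3 | 5 | 3 | 6
t | 5 | 4 | 5 | 3
t | 5 | 8 | 5 | 1

yes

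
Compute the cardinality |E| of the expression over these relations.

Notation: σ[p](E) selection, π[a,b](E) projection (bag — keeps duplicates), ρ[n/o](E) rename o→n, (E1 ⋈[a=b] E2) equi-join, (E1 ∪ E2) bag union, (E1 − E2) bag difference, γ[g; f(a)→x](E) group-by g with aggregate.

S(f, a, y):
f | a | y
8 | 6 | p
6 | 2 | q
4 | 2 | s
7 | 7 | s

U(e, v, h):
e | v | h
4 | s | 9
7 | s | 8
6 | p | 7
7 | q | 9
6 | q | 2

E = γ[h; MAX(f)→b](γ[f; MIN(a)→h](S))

Row counts bottom-up:
  S → 4
  γ[f; MIN(a)→h](S) → 4
  γ[h; MAX(f)→b](γ[f; MIN(a)→h](S)) → 3

|E| = 3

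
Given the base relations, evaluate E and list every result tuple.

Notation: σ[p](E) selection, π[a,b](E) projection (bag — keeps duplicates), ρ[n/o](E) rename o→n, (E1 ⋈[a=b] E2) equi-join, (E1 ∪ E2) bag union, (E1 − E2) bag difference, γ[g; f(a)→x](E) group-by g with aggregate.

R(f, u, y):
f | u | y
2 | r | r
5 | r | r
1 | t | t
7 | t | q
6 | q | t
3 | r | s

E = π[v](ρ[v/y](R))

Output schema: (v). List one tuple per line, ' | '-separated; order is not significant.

Row counts bottom-up:
  R → 6
  ρ[v/y](R) → 6
  π[v](ρ[v/y](R)) → 6

== RESULT ==
v
q
r
r
s
t
t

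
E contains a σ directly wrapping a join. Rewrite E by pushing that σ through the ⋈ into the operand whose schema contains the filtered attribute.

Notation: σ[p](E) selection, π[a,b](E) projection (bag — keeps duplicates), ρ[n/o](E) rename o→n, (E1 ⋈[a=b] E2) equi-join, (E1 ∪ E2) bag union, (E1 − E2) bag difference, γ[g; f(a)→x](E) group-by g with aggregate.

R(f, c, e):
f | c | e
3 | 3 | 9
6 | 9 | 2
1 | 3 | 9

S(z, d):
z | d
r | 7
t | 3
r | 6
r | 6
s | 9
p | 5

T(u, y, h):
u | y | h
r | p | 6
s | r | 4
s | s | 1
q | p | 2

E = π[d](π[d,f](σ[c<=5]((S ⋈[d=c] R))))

σ filters on c, owned by the right side.
E' = π[d](π[d,f]((S ⋈[d=c] σ[c<=5](R))))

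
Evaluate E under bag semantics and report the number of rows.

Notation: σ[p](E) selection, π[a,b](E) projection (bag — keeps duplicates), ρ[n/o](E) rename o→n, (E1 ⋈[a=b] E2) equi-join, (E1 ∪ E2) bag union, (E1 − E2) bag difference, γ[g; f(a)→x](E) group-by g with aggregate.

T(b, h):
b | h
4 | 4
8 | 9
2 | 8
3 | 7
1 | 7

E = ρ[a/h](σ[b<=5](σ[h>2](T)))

Row counts bottom-up:
  T → 5
  σ[h>2](T) → 5
  σ[b<=5](σ[h>2](T)) → 4
  ρ[a/h](σ[b<=5](σ[h>2](T))) → 4

|E| = 4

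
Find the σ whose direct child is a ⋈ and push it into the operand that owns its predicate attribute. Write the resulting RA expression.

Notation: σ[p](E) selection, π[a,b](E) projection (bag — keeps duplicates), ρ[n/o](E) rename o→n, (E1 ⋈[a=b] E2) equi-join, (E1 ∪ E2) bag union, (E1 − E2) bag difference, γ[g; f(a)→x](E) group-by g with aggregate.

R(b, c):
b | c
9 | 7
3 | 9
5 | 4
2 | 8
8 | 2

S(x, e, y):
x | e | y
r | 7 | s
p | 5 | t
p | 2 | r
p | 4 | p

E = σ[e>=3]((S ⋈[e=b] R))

σ filters on e, owned by the left side.
E' = (σ[e>=3](S) ⋈[e=b] R)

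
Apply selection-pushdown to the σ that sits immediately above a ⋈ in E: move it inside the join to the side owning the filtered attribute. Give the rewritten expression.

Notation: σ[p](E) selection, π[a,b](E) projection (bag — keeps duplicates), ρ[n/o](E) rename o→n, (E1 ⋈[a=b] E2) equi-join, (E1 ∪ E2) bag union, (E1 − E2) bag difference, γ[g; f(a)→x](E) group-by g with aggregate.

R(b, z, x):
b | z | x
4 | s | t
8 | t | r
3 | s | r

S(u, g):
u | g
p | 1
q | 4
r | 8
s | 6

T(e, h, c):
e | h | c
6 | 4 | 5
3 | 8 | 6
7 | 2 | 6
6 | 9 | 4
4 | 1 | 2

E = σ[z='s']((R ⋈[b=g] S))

σ filters on z, owned by the left side.
E' = (σ[z='s'](R) ⋈[b=g] S)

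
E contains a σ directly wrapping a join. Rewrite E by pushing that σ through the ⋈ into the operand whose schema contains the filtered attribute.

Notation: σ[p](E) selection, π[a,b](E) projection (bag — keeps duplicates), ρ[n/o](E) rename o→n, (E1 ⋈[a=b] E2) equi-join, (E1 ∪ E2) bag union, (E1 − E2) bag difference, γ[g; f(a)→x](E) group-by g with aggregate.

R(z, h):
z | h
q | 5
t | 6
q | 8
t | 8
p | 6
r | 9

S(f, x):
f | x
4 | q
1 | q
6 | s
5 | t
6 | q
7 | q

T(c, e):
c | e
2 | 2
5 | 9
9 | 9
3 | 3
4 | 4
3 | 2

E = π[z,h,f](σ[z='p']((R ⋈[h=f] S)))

σ filters on z, owned by the left side.
E' = π[z,h,f]((σ[z='p'](R) ⋈[h=f] S))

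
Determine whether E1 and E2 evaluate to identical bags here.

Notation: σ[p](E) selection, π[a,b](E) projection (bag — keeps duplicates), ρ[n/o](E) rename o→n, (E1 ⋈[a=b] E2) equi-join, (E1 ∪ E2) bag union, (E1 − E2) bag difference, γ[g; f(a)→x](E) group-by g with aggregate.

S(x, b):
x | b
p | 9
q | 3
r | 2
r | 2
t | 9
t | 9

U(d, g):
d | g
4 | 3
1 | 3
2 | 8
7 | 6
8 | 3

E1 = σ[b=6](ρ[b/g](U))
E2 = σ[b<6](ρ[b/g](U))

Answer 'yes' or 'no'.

E1 per-node cardinality:
  U → 5
  ρ[b/g](U) → 5
  σ[b=6](ρ[b/g](U)) → 1
E2 per-node cardinality:
  U → 5
  ρ[b/g](U) → 5
  σ[b<6](ρ[b/g](U)) → 3

E1 result:
d | b
7 | 6
E2 result:
d | b
1 | 3
4 | 3
8 | 3
Witness: (8, 3) appears 0× in E1 but 1× in E2.

no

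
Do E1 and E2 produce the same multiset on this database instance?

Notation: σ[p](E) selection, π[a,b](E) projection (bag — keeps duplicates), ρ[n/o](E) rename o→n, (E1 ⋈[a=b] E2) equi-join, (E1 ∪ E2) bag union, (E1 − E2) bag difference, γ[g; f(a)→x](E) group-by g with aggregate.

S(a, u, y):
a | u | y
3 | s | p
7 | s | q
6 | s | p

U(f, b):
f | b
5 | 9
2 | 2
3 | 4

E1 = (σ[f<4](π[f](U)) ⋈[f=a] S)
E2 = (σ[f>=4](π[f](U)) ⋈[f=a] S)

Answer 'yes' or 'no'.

E1 per-node cardinality:
  U → 3
  π[f](U) → 3
  σ[f<4](π[f](U)) → 2
  S → 3
  (σ[f<4](π[f](U)) ⋈[f=a] S) → 1
E2 per-node cardinality:
  U → 3
  π[f](U) → 3
  σ[f>=4](π[f](U)) → 1
  S → 3
  (σ[f>=4](π[f](U)) ⋈[f=a] S) → 0

E1 result:
f | a | u | y
3 | 3 | s | p
E2 result:
f | a | u | y
(0 rows)
Witness: (3, 3, 's', 'p') appears 1× in E1 but 0× in E2.

no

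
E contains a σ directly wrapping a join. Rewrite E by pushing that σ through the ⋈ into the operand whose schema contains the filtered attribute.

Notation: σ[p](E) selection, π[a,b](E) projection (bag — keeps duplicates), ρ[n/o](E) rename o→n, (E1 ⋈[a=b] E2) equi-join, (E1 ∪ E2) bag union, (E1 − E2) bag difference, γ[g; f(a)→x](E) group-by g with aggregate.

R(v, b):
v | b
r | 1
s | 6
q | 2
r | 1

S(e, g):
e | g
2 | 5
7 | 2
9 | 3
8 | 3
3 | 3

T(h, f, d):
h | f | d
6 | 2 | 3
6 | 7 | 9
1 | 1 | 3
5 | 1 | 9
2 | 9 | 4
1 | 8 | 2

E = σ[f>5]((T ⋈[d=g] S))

σ filters on f, owned by the left side.
E' = (σ[f>5](T) ⋈[d=g] S)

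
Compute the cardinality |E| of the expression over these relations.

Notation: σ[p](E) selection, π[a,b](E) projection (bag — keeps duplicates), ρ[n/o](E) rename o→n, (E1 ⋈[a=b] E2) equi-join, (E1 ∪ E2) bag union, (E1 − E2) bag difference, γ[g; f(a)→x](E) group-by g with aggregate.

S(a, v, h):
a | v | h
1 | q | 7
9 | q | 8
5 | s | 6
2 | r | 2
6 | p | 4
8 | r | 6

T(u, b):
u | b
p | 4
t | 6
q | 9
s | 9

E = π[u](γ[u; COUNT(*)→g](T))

Stepwise |·|:
  T → 4
  γ[u; COUNT(*)→g](T) → 4
  π[u](γ[u; COUNT(*)→g](T)) → 4

|E| = 4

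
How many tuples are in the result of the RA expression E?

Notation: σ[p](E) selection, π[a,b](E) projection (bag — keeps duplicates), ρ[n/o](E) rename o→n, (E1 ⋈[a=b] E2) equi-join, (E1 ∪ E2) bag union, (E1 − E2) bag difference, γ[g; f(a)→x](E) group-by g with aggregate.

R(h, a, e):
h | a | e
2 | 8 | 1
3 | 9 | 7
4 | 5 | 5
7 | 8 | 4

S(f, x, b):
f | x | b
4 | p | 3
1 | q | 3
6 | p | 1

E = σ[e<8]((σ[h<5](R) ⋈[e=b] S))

Stepwise |·|:
  R → 4
  σ[h<5](R) → 3
  S → 3
  (σ[h<5](R) ⋈[e=b] S) → 1
  σ[e<8]((σ[h<5](R) ⋈[e=b] S)) → 1

|E| = 1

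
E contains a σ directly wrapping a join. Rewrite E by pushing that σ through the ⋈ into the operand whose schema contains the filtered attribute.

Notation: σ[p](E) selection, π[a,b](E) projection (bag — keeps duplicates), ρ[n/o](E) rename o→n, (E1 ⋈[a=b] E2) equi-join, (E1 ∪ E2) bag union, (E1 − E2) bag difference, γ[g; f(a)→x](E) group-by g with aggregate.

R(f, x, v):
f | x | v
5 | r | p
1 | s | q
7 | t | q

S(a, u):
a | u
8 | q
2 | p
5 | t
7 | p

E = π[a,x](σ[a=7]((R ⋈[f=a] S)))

σ filters on a, owned by the right side.
E' = π[a,x]((R ⋈[f=a] σ[a=7](S)))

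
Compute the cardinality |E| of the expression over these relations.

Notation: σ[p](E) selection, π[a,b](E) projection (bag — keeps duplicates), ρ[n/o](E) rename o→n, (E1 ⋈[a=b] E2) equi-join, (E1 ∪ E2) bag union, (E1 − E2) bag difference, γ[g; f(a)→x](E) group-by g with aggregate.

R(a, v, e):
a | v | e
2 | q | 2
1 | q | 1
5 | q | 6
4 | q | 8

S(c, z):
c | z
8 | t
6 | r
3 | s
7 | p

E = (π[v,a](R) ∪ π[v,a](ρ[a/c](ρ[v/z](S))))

Per-node cardinality:
  R → 4
  π[v,a](R) → 4
  S → 4
  ρ[v/z](S) → 4
  ρ[a/c](ρ[v/z](S)) → 4
  π[v,a](ρ[a/c](ρ[v/z](S))) → 4
  (π[v,a](R) ∪ π[v,a](ρ[a/c](ρ[v/z](S)))) → 8

|E| = 8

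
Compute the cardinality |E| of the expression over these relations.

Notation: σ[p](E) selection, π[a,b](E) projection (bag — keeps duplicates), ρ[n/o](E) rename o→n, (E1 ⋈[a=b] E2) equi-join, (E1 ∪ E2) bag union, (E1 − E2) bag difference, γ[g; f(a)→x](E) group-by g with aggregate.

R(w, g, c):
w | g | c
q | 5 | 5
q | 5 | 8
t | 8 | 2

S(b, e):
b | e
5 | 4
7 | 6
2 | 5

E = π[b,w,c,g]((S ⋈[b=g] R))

Stepwise |·|:
  S → 3
  R → 3
  (S ⋈[b=g] R) → 2
  π[b,w,c,g]((S ⋈[b=g] R)) → 2

|E| = 2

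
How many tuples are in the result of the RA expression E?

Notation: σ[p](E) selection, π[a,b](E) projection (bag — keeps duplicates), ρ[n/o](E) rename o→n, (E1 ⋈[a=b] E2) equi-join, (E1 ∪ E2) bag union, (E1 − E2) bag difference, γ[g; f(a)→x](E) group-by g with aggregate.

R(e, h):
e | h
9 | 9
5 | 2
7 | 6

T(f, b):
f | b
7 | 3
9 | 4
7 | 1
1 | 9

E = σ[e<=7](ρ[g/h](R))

Per-node cardinality:
  R → 3
  ρ[g/h](R) → 3
  σ[e<=7](ρ[g/h](R)) → 2

|E| = 2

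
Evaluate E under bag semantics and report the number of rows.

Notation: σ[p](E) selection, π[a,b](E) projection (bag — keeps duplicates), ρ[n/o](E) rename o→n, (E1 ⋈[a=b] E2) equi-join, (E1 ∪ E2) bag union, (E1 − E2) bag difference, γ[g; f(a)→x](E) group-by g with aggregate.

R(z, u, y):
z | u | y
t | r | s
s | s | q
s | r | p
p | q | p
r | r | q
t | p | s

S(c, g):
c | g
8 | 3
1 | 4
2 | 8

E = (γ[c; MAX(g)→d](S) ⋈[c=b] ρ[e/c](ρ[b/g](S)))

Per-node cardinality:
  S → 3
  γ[c; MAX(g)→d](S) → 3
  S → 3
  ρ[b/g](S) → 3
  ρ[e/c](ρ[b/g](S)) → 3
  (γ[c; MAX(g)→d](S) ⋈[c=b] ρ[e/c](ρ[b/g](S))) → 1

|E| = 1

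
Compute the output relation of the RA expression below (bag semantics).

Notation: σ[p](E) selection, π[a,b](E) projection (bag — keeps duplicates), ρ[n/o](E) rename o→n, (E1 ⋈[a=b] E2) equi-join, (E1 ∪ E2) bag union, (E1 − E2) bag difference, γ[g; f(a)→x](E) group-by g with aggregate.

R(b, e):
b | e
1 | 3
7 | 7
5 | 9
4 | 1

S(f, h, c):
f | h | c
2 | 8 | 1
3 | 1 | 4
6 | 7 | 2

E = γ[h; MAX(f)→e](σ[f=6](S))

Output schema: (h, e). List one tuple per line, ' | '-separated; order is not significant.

Subexpression sizes:
  S → 3
  σ[f=6](S) → 1
  γ[h; MAX(f)→e](σ[f=6](S)) → 1

== RESULT ==
h | e
7 | 6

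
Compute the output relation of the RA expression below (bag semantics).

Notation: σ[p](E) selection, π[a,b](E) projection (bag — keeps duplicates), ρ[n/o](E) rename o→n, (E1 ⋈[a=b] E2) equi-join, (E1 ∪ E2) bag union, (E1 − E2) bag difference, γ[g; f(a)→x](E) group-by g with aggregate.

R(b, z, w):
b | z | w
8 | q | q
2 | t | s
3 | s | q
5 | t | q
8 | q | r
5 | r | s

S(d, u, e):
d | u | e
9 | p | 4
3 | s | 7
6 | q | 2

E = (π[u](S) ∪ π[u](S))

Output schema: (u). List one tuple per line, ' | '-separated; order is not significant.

Per-node cardinality:
  S → 3
  π[u](S) → 3
  S → 3
  π[u](S) → 3
  (π[u](S) ∪ π[u](S)) → 6

== RESULT ==
u
p
p
q
q
s
s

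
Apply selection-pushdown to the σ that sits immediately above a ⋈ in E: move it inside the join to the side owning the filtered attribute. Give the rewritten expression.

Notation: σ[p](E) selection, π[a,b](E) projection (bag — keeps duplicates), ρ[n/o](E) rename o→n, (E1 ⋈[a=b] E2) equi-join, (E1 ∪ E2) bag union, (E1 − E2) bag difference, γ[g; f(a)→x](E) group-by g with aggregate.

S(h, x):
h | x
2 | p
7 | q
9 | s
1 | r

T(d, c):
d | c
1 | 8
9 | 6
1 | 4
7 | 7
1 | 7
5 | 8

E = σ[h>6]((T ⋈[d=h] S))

σ filters on h, owned by the right side.
E' = (T ⋈[d=h] σ[h>6](S))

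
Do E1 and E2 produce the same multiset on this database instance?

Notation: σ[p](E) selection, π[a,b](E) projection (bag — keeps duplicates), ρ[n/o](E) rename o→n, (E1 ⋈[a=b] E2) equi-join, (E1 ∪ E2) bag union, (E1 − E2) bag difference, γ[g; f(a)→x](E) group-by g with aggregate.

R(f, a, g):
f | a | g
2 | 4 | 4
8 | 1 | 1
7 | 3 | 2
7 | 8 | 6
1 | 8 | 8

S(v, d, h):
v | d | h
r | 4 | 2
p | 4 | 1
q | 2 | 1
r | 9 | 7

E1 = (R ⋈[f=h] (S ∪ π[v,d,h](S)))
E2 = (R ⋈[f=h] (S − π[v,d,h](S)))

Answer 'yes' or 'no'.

E1 subexpression sizes:
  R → 5
  S → 4
  S → 4
  π[v,d,h](S) → 4
  (S ∪ π[v,d,h](S)) → 8
  (R ⋈[f=h] (S ∪ π[v,d,h](S))) → 10
E2 subexpression sizes:
  R → 5
  S → 4
  S → 4
  π[v,d,h](S) → 4
  (S − π[v,d,h](S)) → 0
  (R ⋈[f=h] (S − π[v,d,h](S))) → 0

E1 result:
f | a | g | v | d | h
1 | 8 | 8 | p | 4 | 1
1 | 8 | 8 | p | 4 | 1
1 | 8 | 8 | q | 2 | 1
1 | 8 | 8 | q | 2 | 1
2 | 4 | 4 | r | 4 | 2
2 | 4 | 4 | r | 4 | 2
7 | 3 | 2 | r | 9 | 7
7 | 3 | 2 | r | 9 | 7
7 | 8 | 6 | r | 9 | 7
7 | 8 | 6 | r | 9 | 7
E2 result:
f | a | g | v | d | h
(0 rows)
Witness: (7, 8, 6, 'r', 9, 7) appears 2× in E1 but 0× in E2.

no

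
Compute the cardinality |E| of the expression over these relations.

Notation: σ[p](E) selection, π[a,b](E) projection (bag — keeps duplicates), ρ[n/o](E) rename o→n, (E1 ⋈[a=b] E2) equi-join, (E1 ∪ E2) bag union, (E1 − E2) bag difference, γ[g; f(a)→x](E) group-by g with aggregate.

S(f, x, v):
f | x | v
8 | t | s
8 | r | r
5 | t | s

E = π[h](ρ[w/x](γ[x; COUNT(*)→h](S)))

Subexpression sizes:
  S → 3
  γ[x; COUNT(*)→h](S) → 2
  ρ[w/x](γ[x; COUNT(*)→h](S)) → 2
  π[h](ρ[w/x](γ[x; COUNT(*)→h](S))) → 2

|E| = 2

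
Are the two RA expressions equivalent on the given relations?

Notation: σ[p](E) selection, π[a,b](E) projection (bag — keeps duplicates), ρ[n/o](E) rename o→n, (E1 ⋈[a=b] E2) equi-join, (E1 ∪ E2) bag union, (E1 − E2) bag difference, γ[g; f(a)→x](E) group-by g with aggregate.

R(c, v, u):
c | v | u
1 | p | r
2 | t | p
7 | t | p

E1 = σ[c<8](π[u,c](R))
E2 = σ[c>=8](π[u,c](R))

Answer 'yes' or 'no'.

E1 per-node cardinality:
  R → 3
  π[u,c](R) → 3
  σ[c<8](π[u,c](R)) → 3
E2 per-node cardinality:
  R → 3
  π[u,c](R) → 3
  σ[c>=8](π[u,c](R)) → 0

E1 result:
u | c
p | 2
p | 7
r | 1
E2 result:
u | c
(0 rows)
Witness: ('r', 1) appears 1× in E1 but 0× in E2.

no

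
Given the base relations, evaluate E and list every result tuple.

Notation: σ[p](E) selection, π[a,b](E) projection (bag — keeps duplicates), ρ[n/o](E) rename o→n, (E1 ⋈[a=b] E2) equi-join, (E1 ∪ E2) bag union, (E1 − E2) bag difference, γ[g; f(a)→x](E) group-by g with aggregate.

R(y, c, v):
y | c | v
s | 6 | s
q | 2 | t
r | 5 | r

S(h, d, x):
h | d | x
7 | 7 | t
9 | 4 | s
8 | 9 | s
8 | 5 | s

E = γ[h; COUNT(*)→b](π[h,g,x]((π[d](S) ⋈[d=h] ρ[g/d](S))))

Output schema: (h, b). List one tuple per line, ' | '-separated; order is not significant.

Row counts bottom-up:
  S → 4
  π[d](S) → 4
  S → 4
  ρ[g/d](S) → 4
  (π[d](S) ⋈[d=h] ρ[g/d](S)) → 2
  π[h,g,x]((π[d](S) ⋈[d=h] ρ[g/d](S))) → 2
  γ[h; COUNT(*)→b](π[h,g,x]((π[d](S) ⋈[d=h] ρ[g/d](S)))) → 2

== RESULT ==
h | b
7 | 1
9 | 1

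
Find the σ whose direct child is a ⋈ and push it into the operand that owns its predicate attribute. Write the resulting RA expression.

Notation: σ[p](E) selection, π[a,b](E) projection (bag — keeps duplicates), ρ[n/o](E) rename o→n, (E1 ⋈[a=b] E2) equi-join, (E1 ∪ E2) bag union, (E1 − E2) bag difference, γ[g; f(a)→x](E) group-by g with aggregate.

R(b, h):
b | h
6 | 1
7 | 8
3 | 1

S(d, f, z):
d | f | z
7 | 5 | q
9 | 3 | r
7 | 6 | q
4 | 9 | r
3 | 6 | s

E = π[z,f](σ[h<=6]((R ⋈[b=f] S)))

σ filters on h, owned by the left side.
E' = π[z,f]((σ[h<=6](R) ⋈[b=f] S))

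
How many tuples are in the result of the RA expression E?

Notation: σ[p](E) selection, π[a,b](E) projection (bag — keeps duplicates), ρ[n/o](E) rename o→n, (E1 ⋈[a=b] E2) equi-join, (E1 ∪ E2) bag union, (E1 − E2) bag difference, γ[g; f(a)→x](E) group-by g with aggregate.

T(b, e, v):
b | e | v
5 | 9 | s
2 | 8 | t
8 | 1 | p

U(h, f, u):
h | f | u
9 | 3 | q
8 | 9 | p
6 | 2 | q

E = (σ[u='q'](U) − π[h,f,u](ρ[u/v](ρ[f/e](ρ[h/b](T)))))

Row counts bottom-up:
  U → 3
  σ[u='q'](U) → 2
  T → 3
  ρ[h/b](T) → 3
  ρ[f/e](ρ[h/b](T)) → 3
  ρ[u/v](ρ[f/e](ρ[h/b](T))) → 3
  π[h,f,u](ρ[u/v](ρ[f/e](ρ[h/b](T)))) → 3
  (σ[u='q'](U) − π[h,f,u](ρ[u/v](ρ[f/e](ρ[h/b](T))))) → 2

|E| = 2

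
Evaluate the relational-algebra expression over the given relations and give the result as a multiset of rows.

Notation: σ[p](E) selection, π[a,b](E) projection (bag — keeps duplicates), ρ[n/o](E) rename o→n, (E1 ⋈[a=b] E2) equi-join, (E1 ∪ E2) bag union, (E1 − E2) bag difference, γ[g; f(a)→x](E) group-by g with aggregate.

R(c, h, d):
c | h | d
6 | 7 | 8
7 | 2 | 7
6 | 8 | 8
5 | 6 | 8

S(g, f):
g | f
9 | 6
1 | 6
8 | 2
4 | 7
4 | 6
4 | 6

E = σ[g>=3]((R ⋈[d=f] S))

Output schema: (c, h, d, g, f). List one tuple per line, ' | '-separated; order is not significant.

Subexpression sizes:
  R → 4
  S → 6
  (R ⋈[d=f] S) → 1
  σ[g>=3]((R ⋈[d=f] S)) → 1

== RESULT ==
c | h | d | g | f
7 | 2 | 7 | 4 | 7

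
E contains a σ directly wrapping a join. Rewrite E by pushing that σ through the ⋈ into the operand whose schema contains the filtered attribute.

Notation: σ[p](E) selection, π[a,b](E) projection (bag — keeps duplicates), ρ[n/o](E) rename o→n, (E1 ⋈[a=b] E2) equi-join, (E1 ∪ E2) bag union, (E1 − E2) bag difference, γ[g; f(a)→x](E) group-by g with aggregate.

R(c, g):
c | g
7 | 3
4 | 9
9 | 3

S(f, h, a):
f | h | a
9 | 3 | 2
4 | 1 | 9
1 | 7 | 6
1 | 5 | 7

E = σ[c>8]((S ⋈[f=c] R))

σ filters on c, owned by the right side.
E' = (S ⋈[f=c] σ[c>8](R))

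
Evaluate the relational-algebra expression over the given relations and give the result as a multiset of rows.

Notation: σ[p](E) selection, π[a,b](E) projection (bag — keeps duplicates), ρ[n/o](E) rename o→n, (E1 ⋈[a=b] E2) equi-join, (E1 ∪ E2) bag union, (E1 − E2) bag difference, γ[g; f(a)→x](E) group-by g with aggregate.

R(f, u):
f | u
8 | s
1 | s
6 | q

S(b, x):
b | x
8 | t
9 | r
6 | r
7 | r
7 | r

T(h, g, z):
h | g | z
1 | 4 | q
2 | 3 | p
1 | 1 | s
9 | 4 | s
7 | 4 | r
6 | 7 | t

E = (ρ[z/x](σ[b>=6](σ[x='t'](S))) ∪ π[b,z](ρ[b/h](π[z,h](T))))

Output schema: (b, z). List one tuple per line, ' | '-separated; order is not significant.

Subexpression sizes:
  S → 5
  σ[x='t'](S) → 1
  σ[b>=6](σ[x='t'](S)) → 1
  ρ[z/x](σ[b>=6](σ[x='t'](S))) → 1
  T → 6
  π[z,h](T) → 6
  ρ[b/h](π[z,h](T)) → 6
  π[b,z](ρ[b/h](π[z,h](T))) → 6
  (ρ[z/x](σ[b>=6](σ[x='t'](S))) ∪ π[b,z](ρ[b/h](π[z,h](T)))) → 7

== RESULT ==
b | z
1 | q
1 | s
2 | p
6 | t
7 | r
8 | t
9 | s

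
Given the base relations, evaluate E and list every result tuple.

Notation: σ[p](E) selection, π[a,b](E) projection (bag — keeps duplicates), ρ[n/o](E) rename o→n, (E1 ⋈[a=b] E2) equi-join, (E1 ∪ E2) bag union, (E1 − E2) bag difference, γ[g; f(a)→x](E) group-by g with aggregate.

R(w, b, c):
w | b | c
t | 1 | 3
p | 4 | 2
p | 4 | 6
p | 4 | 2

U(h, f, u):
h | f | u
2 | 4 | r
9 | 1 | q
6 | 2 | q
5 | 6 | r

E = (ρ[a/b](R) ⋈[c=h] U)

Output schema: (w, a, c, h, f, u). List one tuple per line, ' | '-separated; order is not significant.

Stepwise |·|:
  R → 4
  ρ[a/b](R) → 4
  U → 4
  (ρ[a/b](R) ⋈[c=h] U) → 3

== RESULT ==
w | a | c | h | f | u
p | 4 | 2 | 2 | 4 | r
p | 4 | 2 | 2 | 4 | r
p | 4 | 6 | 6 | 2 | q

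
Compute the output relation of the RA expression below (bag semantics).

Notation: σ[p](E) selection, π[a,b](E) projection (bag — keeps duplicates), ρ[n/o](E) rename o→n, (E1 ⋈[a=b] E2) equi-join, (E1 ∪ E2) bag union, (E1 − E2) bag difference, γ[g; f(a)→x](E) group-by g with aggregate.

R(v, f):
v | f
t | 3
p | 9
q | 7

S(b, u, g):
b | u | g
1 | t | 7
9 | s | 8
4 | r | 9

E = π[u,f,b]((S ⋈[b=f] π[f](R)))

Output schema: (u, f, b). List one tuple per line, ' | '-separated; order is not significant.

Subexpression sizes:
  S → 3
  R → 3
  π[f](R) → 3
  (S ⋈[b=f] π[f](R)) → 1
  π[u,f,b]((S ⋈[b=f] π[f](R))) → 1

== RESULT ==
u | f | b
s | 9 | 9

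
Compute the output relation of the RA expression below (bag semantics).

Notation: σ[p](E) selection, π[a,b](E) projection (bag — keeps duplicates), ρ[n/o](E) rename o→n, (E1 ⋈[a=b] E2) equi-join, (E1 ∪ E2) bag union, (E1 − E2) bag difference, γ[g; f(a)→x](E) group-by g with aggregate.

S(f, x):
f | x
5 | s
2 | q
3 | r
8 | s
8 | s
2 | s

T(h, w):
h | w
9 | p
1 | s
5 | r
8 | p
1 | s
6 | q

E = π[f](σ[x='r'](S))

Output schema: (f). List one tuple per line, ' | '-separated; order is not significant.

Subexpression sizes:
  S → 6
  σ[x='r'](S) → 1
  π[f](σ[x='r'](S)) → 1

== RESULT ==
f
3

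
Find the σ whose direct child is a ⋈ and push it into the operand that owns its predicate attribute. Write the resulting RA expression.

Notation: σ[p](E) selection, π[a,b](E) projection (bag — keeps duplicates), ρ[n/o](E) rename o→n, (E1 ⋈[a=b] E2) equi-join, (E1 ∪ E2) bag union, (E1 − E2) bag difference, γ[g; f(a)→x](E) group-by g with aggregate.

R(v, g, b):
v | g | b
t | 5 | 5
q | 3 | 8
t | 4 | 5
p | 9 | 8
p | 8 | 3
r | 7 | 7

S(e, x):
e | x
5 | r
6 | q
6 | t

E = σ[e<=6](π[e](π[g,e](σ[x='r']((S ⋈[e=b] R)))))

σ filters on x, owned by the left side.
E' = σ[e<=6](π[e](π[g,e]((σ[x='r'](S) ⋈[e=b] R))))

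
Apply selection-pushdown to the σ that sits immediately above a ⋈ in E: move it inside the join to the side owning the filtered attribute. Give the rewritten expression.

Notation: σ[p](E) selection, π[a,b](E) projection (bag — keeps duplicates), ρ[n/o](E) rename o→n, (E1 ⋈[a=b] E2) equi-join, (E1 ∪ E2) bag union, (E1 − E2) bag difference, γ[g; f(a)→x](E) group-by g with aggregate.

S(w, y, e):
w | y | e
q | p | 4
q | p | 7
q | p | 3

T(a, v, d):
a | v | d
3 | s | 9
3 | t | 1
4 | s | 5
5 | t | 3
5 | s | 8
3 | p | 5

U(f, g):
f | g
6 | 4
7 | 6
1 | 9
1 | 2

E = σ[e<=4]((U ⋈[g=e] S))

σ filters on e, owned by the right side.
E' = (U ⋈[g=e] σ[e<=4](S))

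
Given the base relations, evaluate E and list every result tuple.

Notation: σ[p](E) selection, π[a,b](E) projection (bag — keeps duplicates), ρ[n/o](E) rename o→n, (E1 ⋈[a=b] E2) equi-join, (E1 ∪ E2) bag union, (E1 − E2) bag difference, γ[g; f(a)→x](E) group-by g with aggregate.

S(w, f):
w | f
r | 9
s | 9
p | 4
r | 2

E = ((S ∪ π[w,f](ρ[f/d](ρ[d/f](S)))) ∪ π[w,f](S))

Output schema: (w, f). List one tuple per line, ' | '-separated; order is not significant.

Stepwise |·|:
  S → 4
  S → 4
  ρ[d/f](S) → 4
  ρ[f/d](ρ[d/f](S)) → 4
  π[w,f](ρ[f/d](ρ[d/f](S))) → 4
  (S ∪ π[w,f](ρ[f/d](ρ[d/f](S)))) → 8
  S → 4
  π[w,f](S) → 4
  ((S ∪ π[w,f](ρ[f/d](ρ[d/f](S)))) ∪ π[w,f](S)) → 12

== RESULT ==
w | f
p | 4
p | 4
p | 4
r | 2
r | 2
r | 2
r | 9
r | 9
r | 9
s | 9
s | 9
s | 9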